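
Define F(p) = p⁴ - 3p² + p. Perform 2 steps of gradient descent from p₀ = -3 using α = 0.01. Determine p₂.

F′(p) = 4p³ - 6p + 1
Step 1: F′(-3) = -89; p₁ = -3 − 0.01·(-89) = -2.11
Step 2: F′(-2.11) = -23.915724; p₂ = -2.11 − 0.01·(-23.915724) = -1.87084276

-1.87084276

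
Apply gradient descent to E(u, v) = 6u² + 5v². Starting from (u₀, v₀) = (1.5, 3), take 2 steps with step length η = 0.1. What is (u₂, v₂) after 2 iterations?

∇E = (12u, 10v)
Step 1: at (1.5, 3), ∇E = (18, 30) → (1.5, 3) − 0.1·(18, 30) = (-0.3, 0)
Step 2: at (-0.3, 0), ∇E = (-3.6, 0) → (-0.3, 0) − 0.1·(-3.6, 0) = (0.06, 0)

(0.06, 0)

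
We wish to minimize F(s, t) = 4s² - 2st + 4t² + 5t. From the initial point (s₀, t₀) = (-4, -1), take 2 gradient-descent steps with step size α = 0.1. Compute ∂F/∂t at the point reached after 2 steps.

∇F = (8s - 2t, -2s + 8t + 5)
Step 1: at (-4, -1), ∇F = (-30, 5) → (-4, -1) − 0.1·(-30, 5) = (-1, -1.5)
Step 2: at (-1, -1.5), ∇F = (-5, -5) → (-1, -1.5) − 0.1·(-5, -5) = (-0.5, -1)
∂F/∂t at (-0.5, -1) = -2

-2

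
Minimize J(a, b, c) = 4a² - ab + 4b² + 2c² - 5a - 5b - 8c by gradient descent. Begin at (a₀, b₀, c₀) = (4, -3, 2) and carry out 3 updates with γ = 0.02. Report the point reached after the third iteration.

∇J = (8a - b - 5, -a + 8b - 5, 4c - 8)
Step 1: at (4, -3, 2), ∇J = (30, -33, 0) → (4, -3, 2) − 0.02·(30, -33, 0) = (3.4, -2.34, 2)
Step 2: at (3.4, -2.34, 2), ∇J = (24.54, -27.12, 0) → (3.4, -2.34, 2) − 0.02·(24.54, -27.12, 0) = (2.9092, -1.7976, 2)
Step 3: at (2.9092, -1.7976, 2), ∇J = (20.0712, -22.29, 0) → (2.9092, -1.7976, 2) − 0.02·(20.0712, -22.29, 0) = (2.507776, -1.3518, 2)

(2.507776, -1.3518, 2)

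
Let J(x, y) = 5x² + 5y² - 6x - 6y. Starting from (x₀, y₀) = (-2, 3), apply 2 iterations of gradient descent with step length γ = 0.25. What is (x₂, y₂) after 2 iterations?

(-5.25, 6)

∇J = (10x - 6, 10y - 6)
Step 1: at (-2, 3), ∇J = (-26, 24) → (-2, 3) − 0.25·(-26, 24) = (4.5, -3)
Step 2: at (4.5, -3), ∇J = (39, -36) → (4.5, -3) − 0.25·(39, -36) = (-5.25, 6)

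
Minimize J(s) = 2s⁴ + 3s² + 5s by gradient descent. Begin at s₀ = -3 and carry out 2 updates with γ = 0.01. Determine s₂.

J′(s) = 8s³ + 6s + 5
Step 1: J′(-3) = -229; s₁ = -3 − 0.01·(-229) = -0.71
Step 2: J′(-0.71) = -2.123288; s₂ = -0.71 − 0.01·(-2.123288) = -0.68876712

-0.68876712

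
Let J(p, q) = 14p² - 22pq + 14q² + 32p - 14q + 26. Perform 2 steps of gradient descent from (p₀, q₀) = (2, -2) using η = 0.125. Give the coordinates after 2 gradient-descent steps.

∇J = (28p - 22q + 32, -22p + 28q - 14)
Step 1: at (2, -2), ∇J = (132, -114) → (2, -2) − 0.125·(132, -114) = (-14.5, 12.25)
Step 2: at (-14.5, 12.25), ∇J = (-643.5, 648) → (-14.5, 12.25) − 0.125·(-643.5, 648) = (65.9375, -68.75)

(65.9375, -68.75)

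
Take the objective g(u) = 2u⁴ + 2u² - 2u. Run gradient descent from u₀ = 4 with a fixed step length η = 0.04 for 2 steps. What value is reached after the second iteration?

g′(u) = 8u³ + 4u - 2
u₁ = 4 − 0.04·526 = -17.04
u₂ = -17.04 − 0.04·(-39652.253312) = 1569.05013248

1569.05013248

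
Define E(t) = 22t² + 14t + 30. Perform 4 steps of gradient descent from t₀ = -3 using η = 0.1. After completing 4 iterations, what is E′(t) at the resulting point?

E′(t) = 44t + 14
Step 1: E′(-3) = -118; t₁ = -3 − 0.1·(-118) = 8.8
Step 2: E′(8.8) = 401.2; t₂ = 8.8 − 0.1·401.2 = -31.32
Step 3: E′(-31.32) = -1364.08; t₃ = -31.32 − 0.1·(-1364.08) = 105.088
Step 4: E′(105.088) = 4637.872; t₄ = 105.088 − 0.1·4637.872 = -358.6992
E′(t) at (-358.6992) = -15768.7648

-15768.7648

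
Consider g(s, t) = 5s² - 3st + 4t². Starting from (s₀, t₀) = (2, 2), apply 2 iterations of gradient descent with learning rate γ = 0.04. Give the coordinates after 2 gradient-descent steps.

(1.056, 1.2608)

∇g = (10s - 3t, -3s + 8t)
Step 1: at (2, 2), ∇g = (14, 10) → (2, 2) − 0.04·(14, 10) = (1.44, 1.6)
Step 2: at (1.44, 1.6), ∇g = (9.6, 8.48) → (1.44, 1.6) − 0.04·(9.6, 8.48) = (1.056, 1.2608)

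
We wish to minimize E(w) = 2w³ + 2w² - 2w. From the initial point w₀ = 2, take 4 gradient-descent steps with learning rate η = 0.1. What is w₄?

E′(w) = 6w² + 4w - 2
w₁ = 2 − 0.1·30 = -1
w₂ = -1 − 0.1·0 = -1
w₃ = -1 − 0.1·0 = -1
w₄ = -1 − 0.1·0 = -1

-1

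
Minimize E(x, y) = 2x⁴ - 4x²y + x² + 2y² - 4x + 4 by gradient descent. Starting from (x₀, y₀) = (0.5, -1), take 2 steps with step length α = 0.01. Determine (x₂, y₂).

∇E = (8x³ - 8xy + 2x - 4, -4x² + 4y)
Step 1: at (0.5, -1), ∇E = (2, -5) → (0.5, -1) − 0.01·(2, -5) = (0.48, -0.95)
Step 2: at (0.48, -0.95), ∇E = (1.492736, -4.7216) → (0.48, -0.95) − 0.01·(1.492736, -4.7216) = (0.46507264, -0.902784)

(0.46507264, -0.902784)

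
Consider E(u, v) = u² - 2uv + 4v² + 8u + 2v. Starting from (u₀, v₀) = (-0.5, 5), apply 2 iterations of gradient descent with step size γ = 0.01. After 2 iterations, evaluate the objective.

∇E = (2u - 2v + 8, -2u + 8v + 2)
(u₁, v₁) = (-0.5, 5) − 0.01·(-3, 43) = (-0.47, 4.57)
(u₂, v₂) = (-0.47, 4.57) − 0.01·(-2.08, 39.5) = (-0.4492, 4.175)
E(-0.4492, 4.175) = 78.43150064

78.43150064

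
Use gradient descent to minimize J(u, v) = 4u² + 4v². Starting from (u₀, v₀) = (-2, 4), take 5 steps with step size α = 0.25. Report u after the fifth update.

∇J = (8u, 8v)
(u₁, v₁) = (-2, 4) − 0.25·(-16, 32) = (2, -4)
(u₂, v₂) = (2, -4) − 0.25·(16, -32) = (-2, 4)
(u₃, v₃) = (-2, 4) − 0.25·(-16, 32) = (2, -4)
(u₄, v₄) = (2, -4) − 0.25·(16, -32) = (-2, 4)
(u₅, v₅) = (-2, 4) − 0.25·(-16, 32) = (2, -4)
u = 2

2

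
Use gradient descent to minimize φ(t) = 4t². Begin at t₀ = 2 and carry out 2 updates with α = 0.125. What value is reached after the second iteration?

φ′(t) = 8t
t₁ = 2 − 0.125·16 = 0
t₂ = 0 − 0.125·0 = 0

0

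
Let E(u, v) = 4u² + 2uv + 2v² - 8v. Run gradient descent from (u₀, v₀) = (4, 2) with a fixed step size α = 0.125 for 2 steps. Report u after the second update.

-0.25

∇E = (8u + 2v, 2u + 4v - 8)
Step 1: at (4, 2), ∇E = (36, 8) → (4, 2) − 0.125·(36, 8) = (-0.5, 1)
Step 2: at (-0.5, 1), ∇E = (-2, -5) → (-0.5, 1) − 0.125·(-2, -5) = (-0.25, 1.625)
u = -0.25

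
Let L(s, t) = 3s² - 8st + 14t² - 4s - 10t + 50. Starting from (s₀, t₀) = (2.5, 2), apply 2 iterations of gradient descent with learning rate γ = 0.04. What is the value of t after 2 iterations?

∇L = (6s - 8t - 4, -8s + 28t - 10)
(s₁, t₁) = (2.5, 2) − 0.04·(-5, 26) = (2.7, 0.96)
(s₂, t₂) = (2.7, 0.96) − 0.04·(4.52, -4.72) = (2.5192, 1.1488)
t = 1.1488

1.1488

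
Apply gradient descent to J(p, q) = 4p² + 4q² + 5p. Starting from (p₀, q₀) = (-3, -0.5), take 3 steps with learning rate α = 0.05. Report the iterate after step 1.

∇J = (8p + 5, 8q)
(p₁, q₁) = (-3, -0.5) − 0.05·(-19, -4) = (-2.05, -0.3)

(-2.05, -0.3)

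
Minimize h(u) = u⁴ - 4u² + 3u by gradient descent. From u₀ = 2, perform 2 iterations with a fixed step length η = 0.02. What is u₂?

1.47907776

h′(u) = 4u³ - 8u + 3
Step 1: h′(2) = 19; u₁ = 2 − 0.02·19 = 1.62
Step 2: h′(1.62) = 7.046112; u₂ = 1.62 − 0.02·7.046112 = 1.47907776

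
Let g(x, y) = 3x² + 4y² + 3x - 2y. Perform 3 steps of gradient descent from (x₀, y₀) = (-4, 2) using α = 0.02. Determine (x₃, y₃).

∇g = (6x + 3, 8y - 2)
Step 1: at (-4, 2), ∇g = (-21, 14) → (-4, 2) − 0.02·(-21, 14) = (-3.58, 1.72)
Step 2: at (-3.58, 1.72), ∇g = (-18.48, 11.76) → (-3.58, 1.72) − 0.02·(-18.48, 11.76) = (-3.2104, 1.4848)
Step 3: at (-3.2104, 1.4848), ∇g = (-16.2624, 9.8784) → (-3.2104, 1.4848) − 0.02·(-16.2624, 9.8784) = (-2.885152, 1.287232)

(-2.885152, 1.287232)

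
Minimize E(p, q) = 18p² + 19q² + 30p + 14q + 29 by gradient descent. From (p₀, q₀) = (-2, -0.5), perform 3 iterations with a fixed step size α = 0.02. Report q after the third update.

∇E = (36p + 30, 38q + 14)
Step 1: at (-2, -0.5), ∇E = (-42, -5) → (-2, -0.5) − 0.02·(-42, -5) = (-1.16, -0.4)
Step 2: at (-1.16, -0.4), ∇E = (-11.76, -1.2) → (-1.16, -0.4) − 0.02·(-11.76, -1.2) = (-0.9248, -0.376)
Step 3: at (-0.9248, -0.376), ∇E = (-3.2928, -0.288) → (-0.9248, -0.376) − 0.02·(-3.2928, -0.288) = (-0.858944, -0.37024)
q = -0.37024

-0.37024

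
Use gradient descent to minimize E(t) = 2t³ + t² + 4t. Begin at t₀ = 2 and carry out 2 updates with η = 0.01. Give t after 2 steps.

1.437056

E′(t) = 6t² + 2t + 4
t₁ = 2 − 0.01·32 = 1.68
t₂ = 1.68 − 0.01·24.2944 = 1.437056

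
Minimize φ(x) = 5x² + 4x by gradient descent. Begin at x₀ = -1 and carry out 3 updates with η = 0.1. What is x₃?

φ′(x) = 10x + 4
x₁ = -1 − 0.1·(-6) = -0.4
x₂ = -0.4 − 0.1·0 = -0.4
x₃ = -0.4 − 0.1·0 = -0.4

-0.4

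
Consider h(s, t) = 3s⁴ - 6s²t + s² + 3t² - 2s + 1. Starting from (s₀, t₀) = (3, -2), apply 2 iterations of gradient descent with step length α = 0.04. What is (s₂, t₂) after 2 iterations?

(1038.6864, 41.0464)

∇h = (12s³ - 12st + 2s - 2, -6s² + 6t)
Step 1: at (3, -2), ∇h = (400, -66) → (3, -2) − 0.04·(400, -66) = (-13, 0.64)
Step 2: at (-13, 0.64), ∇h = (-26292.16, -1010.16) → (-13, 0.64) − 0.04·(-26292.16, -1010.16) = (1038.6864, 41.0464)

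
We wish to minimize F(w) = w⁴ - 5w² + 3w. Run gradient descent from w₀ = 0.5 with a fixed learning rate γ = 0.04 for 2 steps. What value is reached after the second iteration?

0.63590144

F′(w) = 4w³ - 10w + 3
Step 1: F′(0.5) = -1.5; w₁ = 0.5 − 0.04·(-1.5) = 0.56
Step 2: F′(0.56) = -1.897536; w₂ = 0.56 − 0.04·(-1.897536) = 0.63590144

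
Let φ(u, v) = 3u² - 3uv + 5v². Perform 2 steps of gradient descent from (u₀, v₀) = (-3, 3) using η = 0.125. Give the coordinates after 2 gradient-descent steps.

∇φ = (6u - 3v, -3u + 10v)
(u₁, v₁) = (-3, 3) − 0.125·(-27, 39) = (0.375, -1.875)
(u₂, v₂) = (0.375, -1.875) − 0.125·(7.875, -19.875) = (-0.609375, 0.609375)

(-0.609375, 0.609375)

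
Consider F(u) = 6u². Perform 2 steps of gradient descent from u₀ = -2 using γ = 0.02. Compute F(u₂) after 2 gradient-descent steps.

F′(u) = 12u
Step 1: F′(-2) = -24; u₁ = -2 − 0.02·(-24) = -1.52
Step 2: F′(-1.52) = -18.24; u₂ = -1.52 − 0.02·(-18.24) = -1.1552
F(-1.1552) = 8.00692224

8.00692224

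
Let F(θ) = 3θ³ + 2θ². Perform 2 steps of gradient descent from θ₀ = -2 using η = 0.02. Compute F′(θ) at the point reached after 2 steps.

98.316961447936

F′(θ) = 9θ² + 4θ
Step 1: F′(-2) = 28; θ₁ = -2 − 0.02·28 = -2.56
Step 2: F′(-2.56) = 48.7424; θ₂ = -2.56 − 0.02·48.7424 = -3.534848
F′(θ) at (-3.534848) = 98.316961447936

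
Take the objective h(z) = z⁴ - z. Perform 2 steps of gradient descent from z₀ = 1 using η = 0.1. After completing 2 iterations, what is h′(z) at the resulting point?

h′(z) = 4z³ - 1
Step 1: h′(1) = 3; z₁ = 1 − 0.1·3 = 0.7
Step 2: h′(0.7) = 0.372; z₂ = 0.7 − 0.1·0.372 = 0.6628
h′(z) at (0.6628) = 0.164682340608

0.164682340608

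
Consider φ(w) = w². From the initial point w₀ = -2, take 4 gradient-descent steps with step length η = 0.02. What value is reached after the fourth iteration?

-1.69869312

φ′(w) = 2w
Step 1: φ′(-2) = -4; w₁ = -2 − 0.02·(-4) = -1.92
Step 2: φ′(-1.92) = -3.84; w₂ = -1.92 − 0.02·(-3.84) = -1.8432
Step 3: φ′(-1.8432) = -3.6864; w₃ = -1.8432 − 0.02·(-3.6864) = -1.769472
Step 4: φ′(-1.769472) = -3.538944; w₄ = -1.769472 − 0.02·(-3.538944) = -1.69869312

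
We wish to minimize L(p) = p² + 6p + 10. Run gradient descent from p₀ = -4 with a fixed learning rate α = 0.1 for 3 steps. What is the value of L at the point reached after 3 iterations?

1.262144

L′(p) = 2p + 6
Step 1: L′(-4) = -2; p₁ = -4 − 0.1·(-2) = -3.8
Step 2: L′(-3.8) = -1.6; p₂ = -3.8 − 0.1·(-1.6) = -3.64
Step 3: L′(-3.64) = -1.28; p₃ = -3.64 − 0.1·(-1.28) = -3.512
L(-3.512) = 1.262144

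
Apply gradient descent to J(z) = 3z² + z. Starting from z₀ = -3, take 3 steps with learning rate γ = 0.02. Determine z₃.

-2.097504

J′(z) = 6z + 1
Step 1: J′(-3) = -17; z₁ = -3 − 0.02·(-17) = -2.66
Step 2: J′(-2.66) = -14.96; z₂ = -2.66 − 0.02·(-14.96) = -2.3608
Step 3: J′(-2.3608) = -13.1648; z₃ = -2.3608 − 0.02·(-13.1648) = -2.097504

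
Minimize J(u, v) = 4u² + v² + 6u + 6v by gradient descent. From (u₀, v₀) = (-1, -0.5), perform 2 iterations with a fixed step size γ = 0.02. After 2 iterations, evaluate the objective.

-5.81711616

∇J = (8u + 6, 2v + 6)
Step 1: at (-1, -0.5), ∇J = (-2, 5) → (-1, -0.5) − 0.02·(-2, 5) = (-0.96, -0.6)
Step 2: at (-0.96, -0.6), ∇J = (-1.68, 4.8) → (-0.96, -0.6) − 0.02·(-1.68, 4.8) = (-0.9264, -0.696)
J(-0.9264, -0.696) = -5.81711616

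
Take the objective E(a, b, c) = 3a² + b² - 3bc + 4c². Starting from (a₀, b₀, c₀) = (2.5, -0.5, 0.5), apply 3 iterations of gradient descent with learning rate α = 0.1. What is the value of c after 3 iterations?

-0.0815

∇E = (6a, 2b - 3c, -3b + 8c)
(a₁, b₁, c₁) = (2.5, -0.5, 0.5) − 0.1·(15, -2.5, 5.5) = (1, -0.25, -0.05)
(a₂, b₂, c₂) = (1, -0.25, -0.05) − 0.1·(6, -0.35, 0.35) = (0.4, -0.215, -0.085)
(a₃, b₃, c₃) = (0.4, -0.215, -0.085) − 0.1·(2.4, -0.175, -0.035) = (0.16, -0.1975, -0.0815)
c = -0.0815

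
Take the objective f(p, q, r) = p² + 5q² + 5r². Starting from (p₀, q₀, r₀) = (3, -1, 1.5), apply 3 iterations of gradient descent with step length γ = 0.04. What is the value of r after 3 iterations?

0.324

∇f = (2p, 10q, 10r)
Step 1: at (3, -1, 1.5), ∇f = (6, -10, 15) → (3, -1, 1.5) − 0.04·(6, -10, 15) = (2.76, -0.6, 0.9)
Step 2: at (2.76, -0.6, 0.9), ∇f = (5.52, -6, 9) → (2.76, -0.6, 0.9) − 0.04·(5.52, -6, 9) = (2.5392, -0.36, 0.54)
Step 3: at (2.5392, -0.36, 0.54), ∇f = (5.0784, -3.6, 5.4) → (2.5392, -0.36, 0.54) − 0.04·(5.0784, -3.6, 5.4) = (2.336064, -0.216, 0.324)
r = 0.324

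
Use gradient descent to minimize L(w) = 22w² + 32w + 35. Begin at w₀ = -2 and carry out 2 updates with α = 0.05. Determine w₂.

-2.56

L′(w) = 44w + 32
Step 1: L′(-2) = -56; w₁ = -2 − 0.05·(-56) = 0.8
Step 2: L′(0.8) = 67.2; w₂ = 0.8 − 0.05·67.2 = -2.56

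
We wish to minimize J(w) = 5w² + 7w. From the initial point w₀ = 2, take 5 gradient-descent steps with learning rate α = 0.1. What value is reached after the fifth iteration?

-0.7

J′(w) = 10w + 7
Step 1: J′(2) = 27; w₁ = 2 − 0.1·27 = -0.7
Step 2: J′(-0.7) = 0; w₂ = -0.7 − 0.1·0 = -0.7
Step 3: J′(-0.7) = 0; w₃ = -0.7 − 0.1·0 = -0.7
Step 4: J′(-0.7) = 0; w₄ = -0.7 − 0.1·0 = -0.7
Step 5: J′(-0.7) = 0; w₅ = -0.7 − 0.1·0 = -0.7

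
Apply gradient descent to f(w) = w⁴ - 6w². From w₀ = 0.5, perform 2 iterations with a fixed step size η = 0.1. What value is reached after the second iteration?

f′(w) = 4w³ - 12w
Step 1: f′(0.5) = -5.5; w₁ = 0.5 − 0.1·(-5.5) = 1.05
Step 2: f′(1.05) = -7.9695; w₂ = 1.05 − 0.1·(-7.9695) = 1.84695

1.84695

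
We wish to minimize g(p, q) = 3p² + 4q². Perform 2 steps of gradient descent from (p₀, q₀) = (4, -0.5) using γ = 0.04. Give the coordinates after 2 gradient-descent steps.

(2.3104, -0.2312)

∇g = (6p, 8q)
Step 1: at (4, -0.5), ∇g = (24, -4) → (4, -0.5) − 0.04·(24, -4) = (3.04, -0.34)
Step 2: at (3.04, -0.34), ∇g = (18.24, -2.72) → (3.04, -0.34) − 0.04·(18.24, -2.72) = (2.3104, -0.2312)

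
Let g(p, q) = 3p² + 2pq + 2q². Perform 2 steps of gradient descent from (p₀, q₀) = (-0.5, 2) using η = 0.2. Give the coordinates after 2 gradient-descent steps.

∇g = (6p + 2q, 2p + 4q)
Step 1: at (-0.5, 2), ∇g = (1, 7) → (-0.5, 2) − 0.2·(1, 7) = (-0.7, 0.6)
Step 2: at (-0.7, 0.6), ∇g = (-3, 1) → (-0.7, 0.6) − 0.2·(-3, 1) = (-0.1, 0.4)

(-0.1, 0.4)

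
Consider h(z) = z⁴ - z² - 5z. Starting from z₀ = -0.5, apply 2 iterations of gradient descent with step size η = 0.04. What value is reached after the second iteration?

h′(z) = 4z³ - 2z - 5
Step 1: h′(-0.5) = -4.5; z₁ = -0.5 − 0.04·(-4.5) = -0.32
Step 2: h′(-0.32) = -4.491072; z₂ = -0.32 − 0.04·(-4.491072) = -0.14035712

-0.14035712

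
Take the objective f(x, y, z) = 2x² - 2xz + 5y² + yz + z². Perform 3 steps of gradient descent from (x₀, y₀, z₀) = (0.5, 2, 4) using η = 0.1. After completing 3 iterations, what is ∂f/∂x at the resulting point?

0.306

∇f = (4x - 2z, 10y + z, -2x + y + 2z)
(x₁, y₁, z₁) = (0.5, 2, 4) − 0.1·(-6, 24, 9) = (1.1, -0.4, 3.1)
(x₂, y₂, z₂) = (1.1, -0.4, 3.1) − 0.1·(-1.8, -0.9, 3.6) = (1.28, -0.31, 2.74)
(x₃, y₃, z₃) = (1.28, -0.31, 2.74) − 0.1·(-0.36, -0.36, 2.61) = (1.316, -0.274, 2.479)
∂f/∂x at (1.316, -0.274, 2.479) = 0.306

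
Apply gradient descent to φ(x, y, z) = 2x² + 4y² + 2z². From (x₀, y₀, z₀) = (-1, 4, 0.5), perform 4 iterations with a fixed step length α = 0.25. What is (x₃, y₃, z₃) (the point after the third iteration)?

(0, -4, 0)

∇φ = (4x, 8y, 4z)
Step 1: at (-1, 4, 0.5), ∇φ = (-4, 32, 2) → (-1, 4, 0.5) − 0.25·(-4, 32, 2) = (0, -4, 0)
Step 2: at (0, -4, 0), ∇φ = (0, -32, 0) → (0, -4, 0) − 0.25·(0, -32, 0) = (0, 4, 0)
Step 3: at (0, 4, 0), ∇φ = (0, 32, 0) → (0, 4, 0) − 0.25·(0, 32, 0) = (0, -4, 0)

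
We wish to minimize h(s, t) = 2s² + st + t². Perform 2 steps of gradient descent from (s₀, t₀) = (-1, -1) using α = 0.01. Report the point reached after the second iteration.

(-0.9023, -0.9411)

∇h = (4s + t, s + 2t)
Step 1: at (-1, -1), ∇h = (-5, -3) → (-1, -1) − 0.01·(-5, -3) = (-0.95, -0.97)
Step 2: at (-0.95, -0.97), ∇h = (-4.77, -2.89) → (-0.95, -0.97) − 0.01·(-4.77, -2.89) = (-0.9023, -0.9411)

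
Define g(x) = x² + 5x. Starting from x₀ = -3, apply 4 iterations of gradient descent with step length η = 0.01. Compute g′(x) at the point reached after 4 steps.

-0.92236816

g′(x) = 2x + 5
x₁ = -3 − 0.01·(-1) = -2.99
x₂ = -2.99 − 0.01·(-0.98) = -2.9802
x₃ = -2.9802 − 0.01·(-0.9604) = -2.970596
x₄ = -2.970596 − 0.01·(-0.941192) = -2.96118408
g′(x) at (-2.96118408) = -0.92236816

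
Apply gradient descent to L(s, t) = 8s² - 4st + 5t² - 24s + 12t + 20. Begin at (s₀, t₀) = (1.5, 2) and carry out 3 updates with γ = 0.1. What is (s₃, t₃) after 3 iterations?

(1.82, -0.888)

∇L = (16s - 4t - 24, -4s + 10t + 12)
(s₁, t₁) = (1.5, 2) − 0.1·(-8, 26) = (2.3, -0.6)
(s₂, t₂) = (2.3, -0.6) − 0.1·(15.2, -3.2) = (0.78, -0.28)
(s₃, t₃) = (0.78, -0.28) − 0.1·(-10.4, 6.08) = (1.82, -0.888)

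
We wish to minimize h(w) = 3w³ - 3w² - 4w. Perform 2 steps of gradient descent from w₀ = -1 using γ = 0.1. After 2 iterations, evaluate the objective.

-1114.322632267

h′(w) = 9w² - 6w - 4
w₁ = -1 − 0.1·11 = -2.1
w₂ = -2.1 − 0.1·48.29 = -6.929
h(-6.929) = -1114.322632267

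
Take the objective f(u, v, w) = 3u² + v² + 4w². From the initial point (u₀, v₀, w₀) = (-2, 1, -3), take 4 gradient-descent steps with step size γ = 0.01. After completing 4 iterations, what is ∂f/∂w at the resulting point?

∇f = (6u, 2v, 8w)
(u₁, v₁, w₁) = (-2, 1, -3) − 0.01·(-12, 2, -24) = (-1.88, 0.98, -2.76)
(u₂, v₂, w₂) = (-1.88, 0.98, -2.76) − 0.01·(-11.28, 1.96, -22.08) = (-1.7672, 0.9604, -2.5392)
(u₃, v₃, w₃) = (-1.7672, 0.9604, -2.5392) − 0.01·(-10.6032, 1.9208, -20.3136) = (-1.661168, 0.941192, -2.336064)
(u₄, v₄, w₄) = (-1.661168, 0.941192, -2.336064) − 0.01·(-9.967008, 1.882384, -18.688512) = (-1.56149792, 0.92236816, -2.14917888)
∂f/∂w at (-1.56149792, 0.92236816, -2.14917888) = -17.19343104

-17.19343104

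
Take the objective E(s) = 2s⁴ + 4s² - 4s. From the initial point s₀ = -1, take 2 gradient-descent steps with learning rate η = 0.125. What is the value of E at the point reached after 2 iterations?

E′(s) = 8s³ + 8s - 4
s₁ = -1 − 0.125·(-20) = 1.5
s₂ = 1.5 − 0.125·35 = -2.875
E(-2.875) = 181.20361328125

181.20361328125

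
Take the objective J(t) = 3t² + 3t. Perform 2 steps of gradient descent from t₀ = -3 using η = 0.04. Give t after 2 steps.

J′(t) = 6t + 3
t₁ = -3 − 0.04·(-15) = -2.4
t₂ = -2.4 − 0.04·(-11.4) = -1.944

-1.944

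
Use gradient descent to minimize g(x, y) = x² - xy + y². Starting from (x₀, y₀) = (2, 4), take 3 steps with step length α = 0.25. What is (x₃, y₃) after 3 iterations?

∇g = (2x - y, -x + 2y)
Step 1: at (2, 4), ∇g = (0, 6) → (2, 4) − 0.25·(0, 6) = (2, 2.5)
Step 2: at (2, 2.5), ∇g = (1.5, 3) → (2, 2.5) − 0.25·(1.5, 3) = (1.625, 1.75)
Step 3: at (1.625, 1.75), ∇g = (1.5, 1.875) → (1.625, 1.75) − 0.25·(1.5, 1.875) = (1.25, 1.28125)

(1.25, 1.28125)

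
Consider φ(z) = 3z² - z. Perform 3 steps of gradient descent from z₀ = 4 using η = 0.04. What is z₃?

φ′(z) = 6z - 1
z₁ = 4 − 0.04·23 = 3.08
z₂ = 3.08 − 0.04·17.48 = 2.3808
z₃ = 2.3808 − 0.04·13.2848 = 1.849408

1.849408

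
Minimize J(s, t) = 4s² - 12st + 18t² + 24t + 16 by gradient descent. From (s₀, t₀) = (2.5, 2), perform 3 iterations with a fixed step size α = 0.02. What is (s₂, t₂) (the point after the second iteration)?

(2.3304, 0.3296)

∇J = (8s - 12t, -12s + 36t + 24)
Step 1: at (2.5, 2), ∇J = (-4, 66) → (2.5, 2) − 0.02·(-4, 66) = (2.58, 0.68)
Step 2: at (2.58, 0.68), ∇J = (12.48, 17.52) → (2.58, 0.68) − 0.02·(12.48, 17.52) = (2.3304, 0.3296)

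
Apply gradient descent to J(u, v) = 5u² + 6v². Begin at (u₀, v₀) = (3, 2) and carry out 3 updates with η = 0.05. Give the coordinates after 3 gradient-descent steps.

∇J = (10u, 12v)
(u₁, v₁) = (3, 2) − 0.05·(30, 24) = (1.5, 0.8)
(u₂, v₂) = (1.5, 0.8) − 0.05·(15, 9.6) = (0.75, 0.32)
(u₃, v₃) = (0.75, 0.32) − 0.05·(7.5, 3.84) = (0.375, 0.128)

(0.375, 0.128)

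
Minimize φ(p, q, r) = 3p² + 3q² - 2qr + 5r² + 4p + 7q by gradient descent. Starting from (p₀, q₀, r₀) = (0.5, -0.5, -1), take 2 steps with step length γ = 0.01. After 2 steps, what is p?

∇φ = (6p + 4, 6q - 2r + 7, -2q + 10r)
Step 1: at (0.5, -0.5, -1), ∇φ = (7, 6, -9) → (0.5, -0.5, -1) − 0.01·(7, 6, -9) = (0.43, -0.56, -0.91)
Step 2: at (0.43, -0.56, -0.91), ∇φ = (6.58, 5.46, -7.98) → (0.43, -0.56, -0.91) − 0.01·(6.58, 5.46, -7.98) = (0.3642, -0.6146, -0.8302)
p = 0.3642

0.3642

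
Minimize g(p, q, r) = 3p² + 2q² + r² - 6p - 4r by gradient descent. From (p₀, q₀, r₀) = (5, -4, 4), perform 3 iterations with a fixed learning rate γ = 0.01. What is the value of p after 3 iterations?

∇g = (6p - 6, 4q, 2r - 4)
(p₁, q₁, r₁) = (5, -4, 4) − 0.01·(24, -16, 4) = (4.76, -3.84, 3.96)
(p₂, q₂, r₂) = (4.76, -3.84, 3.96) − 0.01·(22.56, -15.36, 3.92) = (4.5344, -3.6864, 3.9208)
(p₃, q₃, r₃) = (4.5344, -3.6864, 3.9208) − 0.01·(21.2064, -14.7456, 3.8416) = (4.322336, -3.538944, 3.882384)
p = 4.322336

4.322336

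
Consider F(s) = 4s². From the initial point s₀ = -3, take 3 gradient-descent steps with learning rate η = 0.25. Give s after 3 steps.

3

F′(s) = 8s
Step 1: F′(-3) = -24; s₁ = -3 − 0.25·(-24) = 3
Step 2: F′(3) = 24; s₂ = 3 − 0.25·24 = -3
Step 3: F′(-3) = -24; s₃ = -3 − 0.25·(-24) = 3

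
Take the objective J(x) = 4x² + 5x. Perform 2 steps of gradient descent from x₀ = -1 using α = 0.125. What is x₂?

J′(x) = 8x + 5
Step 1: J′(-1) = -3; x₁ = -1 − 0.125·(-3) = -0.625
Step 2: J′(-0.625) = 0; x₂ = -0.625 − 0.125·0 = -0.625

-0.625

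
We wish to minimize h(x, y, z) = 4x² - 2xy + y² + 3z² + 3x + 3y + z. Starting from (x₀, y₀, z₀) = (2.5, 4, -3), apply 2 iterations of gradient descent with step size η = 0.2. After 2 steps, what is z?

-0.28

∇h = (8x - 2y + 3, -2x + 2y + 3, 6z + 1)
Step 1: at (2.5, 4, -3), ∇h = (15, 6, -17) → (2.5, 4, -3) − 0.2·(15, 6, -17) = (-0.5, 2.8, 0.4)
Step 2: at (-0.5, 2.8, 0.4), ∇h = (-6.6, 9.6, 3.4) → (-0.5, 2.8, 0.4) − 0.2·(-6.6, 9.6, 3.4) = (0.82, 0.88, -0.28)
z = -0.28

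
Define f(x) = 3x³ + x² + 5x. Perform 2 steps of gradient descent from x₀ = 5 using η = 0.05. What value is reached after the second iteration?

f′(x) = 9x² + 2x + 5
x₁ = 5 − 0.05·240 = -7
x₂ = -7 − 0.05·432 = -28.6

-28.6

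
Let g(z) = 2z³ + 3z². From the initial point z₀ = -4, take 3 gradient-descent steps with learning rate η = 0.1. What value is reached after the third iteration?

g′(z) = 6z² + 6z
z₁ = -4 − 0.1·72 = -11.2
z₂ = -11.2 − 0.1·685.44 = -79.744
z₃ = -79.744 − 0.1·37676.169216 = -3847.3609216

-3847.3609216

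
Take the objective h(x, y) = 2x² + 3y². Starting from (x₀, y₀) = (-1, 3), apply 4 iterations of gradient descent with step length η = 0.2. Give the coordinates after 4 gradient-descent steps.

(-0.0016, 0.0048)

∇h = (4x, 6y)
Step 1: at (-1, 3), ∇h = (-4, 18) → (-1, 3) − 0.2·(-4, 18) = (-0.2, -0.6)
Step 2: at (-0.2, -0.6), ∇h = (-0.8, -3.6) → (-0.2, -0.6) − 0.2·(-0.8, -3.6) = (-0.04, 0.12)
Step 3: at (-0.04, 0.12), ∇h = (-0.16, 0.72) → (-0.04, 0.12) − 0.2·(-0.16, 0.72) = (-0.008, -0.024)
Step 4: at (-0.008, -0.024), ∇h = (-0.032, -0.144) → (-0.008, -0.024) − 0.2·(-0.032, -0.144) = (-0.0016, 0.0048)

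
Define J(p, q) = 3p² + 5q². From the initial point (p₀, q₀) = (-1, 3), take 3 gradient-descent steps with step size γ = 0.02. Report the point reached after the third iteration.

(-0.681472, 1.536)

∇J = (6p, 10q)
(p₁, q₁) = (-1, 3) − 0.02·(-6, 30) = (-0.88, 2.4)
(p₂, q₂) = (-0.88, 2.4) − 0.02·(-5.28, 24) = (-0.7744, 1.92)
(p₃, q₃) = (-0.7744, 1.92) − 0.02·(-4.6464, 19.2) = (-0.681472, 1.536)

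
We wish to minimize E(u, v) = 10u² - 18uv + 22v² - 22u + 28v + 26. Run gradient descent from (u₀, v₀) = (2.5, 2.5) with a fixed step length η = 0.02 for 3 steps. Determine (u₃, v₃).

(2.058752, 0.359488)

∇E = (20u - 18v - 22, -18u + 44v + 28)
(u₁, v₁) = (2.5, 2.5) − 0.02·(-17, 93) = (2.84, 0.64)
(u₂, v₂) = (2.84, 0.64) − 0.02·(23.28, 5.04) = (2.3744, 0.5392)
(u₃, v₃) = (2.3744, 0.5392) − 0.02·(15.7824, 8.9856) = (2.058752, 0.359488)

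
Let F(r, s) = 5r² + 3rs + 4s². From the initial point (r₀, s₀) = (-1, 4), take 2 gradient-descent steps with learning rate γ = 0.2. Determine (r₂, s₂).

(2.48, 1.92)

∇F = (10r + 3s, 3r + 8s)
Step 1: at (-1, 4), ∇F = (2, 29) → (-1, 4) − 0.2·(2, 29) = (-1.4, -1.8)
Step 2: at (-1.4, -1.8), ∇F = (-19.4, -18.6) → (-1.4, -1.8) − 0.2·(-19.4, -18.6) = (2.48, 1.92)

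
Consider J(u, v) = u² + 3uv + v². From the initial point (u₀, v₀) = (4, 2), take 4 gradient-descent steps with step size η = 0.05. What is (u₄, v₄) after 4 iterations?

(2.164725, -0.2662875)

∇J = (2u + 3v, 3u + 2v)
(u₁, v₁) = (4, 2) − 0.05·(14, 16) = (3.3, 1.2)
(u₂, v₂) = (3.3, 1.2) − 0.05·(10.2, 12.3) = (2.79, 0.585)
(u₃, v₃) = (2.79, 0.585) − 0.05·(7.335, 9.54) = (2.42325, 0.108)
(u₄, v₄) = (2.42325, 0.108) − 0.05·(5.1705, 7.48575) = (2.164725, -0.2662875)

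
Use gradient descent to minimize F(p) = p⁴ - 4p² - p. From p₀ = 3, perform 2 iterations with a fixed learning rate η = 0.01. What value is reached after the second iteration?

1.94486748

F′(p) = 4p³ - 8p - 1
p₁ = 3 − 0.01·83 = 2.17
p₂ = 2.17 − 0.01·22.513252 = 1.94486748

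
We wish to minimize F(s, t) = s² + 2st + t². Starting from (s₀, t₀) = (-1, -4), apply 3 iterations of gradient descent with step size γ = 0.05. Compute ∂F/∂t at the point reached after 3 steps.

-5.12

∇F = (2s + 2t, 2s + 2t)
Step 1: at (-1, -4), ∇F = (-10, -10) → (-1, -4) − 0.05·(-10, -10) = (-0.5, -3.5)
Step 2: at (-0.5, -3.5), ∇F = (-8, -8) → (-0.5, -3.5) − 0.05·(-8, -8) = (-0.1, -3.1)
Step 3: at (-0.1, -3.1), ∇F = (-6.4, -6.4) → (-0.1, -3.1) − 0.05·(-6.4, -6.4) = (0.22, -2.78)
∂F/∂t at (0.22, -2.78) = -5.12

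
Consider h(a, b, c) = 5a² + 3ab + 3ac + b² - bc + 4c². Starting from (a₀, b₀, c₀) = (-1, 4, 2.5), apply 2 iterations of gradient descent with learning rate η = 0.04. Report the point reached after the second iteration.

(-1.5336, 3.8328, 1.668)

∇h = (10a + 3b + 3c, 3a + 2b - c, 3a - b + 8c)
Step 1: at (-1, 4, 2.5), ∇h = (9.5, 2.5, 13) → (-1, 4, 2.5) − 0.04·(9.5, 2.5, 13) = (-1.38, 3.9, 1.98)
Step 2: at (-1.38, 3.9, 1.98), ∇h = (3.84, 1.68, 7.8) → (-1.38, 3.9, 1.98) − 0.04·(3.84, 1.68, 7.8) = (-1.5336, 3.8328, 1.668)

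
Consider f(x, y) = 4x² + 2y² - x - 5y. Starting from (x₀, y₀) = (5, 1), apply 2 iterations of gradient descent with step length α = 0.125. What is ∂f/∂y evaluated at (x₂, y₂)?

-0.25

∇f = (8x - 1, 4y - 5)
(x₁, y₁) = (5, 1) − 0.125·(39, -1) = (0.125, 1.125)
(x₂, y₂) = (0.125, 1.125) − 0.125·(0, -0.5) = (0.125, 1.1875)
∂f/∂y at (0.125, 1.1875) = -0.25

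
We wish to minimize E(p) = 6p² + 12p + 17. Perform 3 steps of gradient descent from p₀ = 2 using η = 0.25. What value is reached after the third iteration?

-25

E′(p) = 12p + 12
p₁ = 2 − 0.25·36 = -7
p₂ = -7 − 0.25·(-72) = 11
p₃ = 11 − 0.25·144 = -25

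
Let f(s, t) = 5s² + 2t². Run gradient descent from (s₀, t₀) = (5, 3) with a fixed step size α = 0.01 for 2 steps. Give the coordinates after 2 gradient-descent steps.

∇f = (10s, 4t)
Step 1: at (5, 3), ∇f = (50, 12) → (5, 3) − 0.01·(50, 12) = (4.5, 2.88)
Step 2: at (4.5, 2.88), ∇f = (45, 11.52) → (4.5, 2.88) − 0.01·(45, 11.52) = (4.05, 2.7648)

(4.05, 2.7648)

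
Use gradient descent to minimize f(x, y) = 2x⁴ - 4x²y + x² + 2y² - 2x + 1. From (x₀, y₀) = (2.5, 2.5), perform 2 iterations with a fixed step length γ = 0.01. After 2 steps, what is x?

1.66316416

∇f = (8x³ - 8xy + 2x - 2, -4x² + 4y)
(x₁, y₁) = (2.5, 2.5) − 0.01·(78, -15) = (1.72, 2.65)
(x₂, y₂) = (1.72, 2.65) − 0.01·(5.683584, -1.2336) = (1.66316416, 2.662336)
x = 1.66316416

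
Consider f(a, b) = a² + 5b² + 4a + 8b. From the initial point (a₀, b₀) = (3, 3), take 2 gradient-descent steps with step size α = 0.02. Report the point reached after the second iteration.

∇f = (2a + 4, 10b + 8)
Step 1: at (3, 3), ∇f = (10, 38) → (3, 3) − 0.02·(10, 38) = (2.8, 2.24)
Step 2: at (2.8, 2.24), ∇f = (9.6, 30.4) → (2.8, 2.24) − 0.02·(9.6, 30.4) = (2.608, 1.632)

(2.608, 1.632)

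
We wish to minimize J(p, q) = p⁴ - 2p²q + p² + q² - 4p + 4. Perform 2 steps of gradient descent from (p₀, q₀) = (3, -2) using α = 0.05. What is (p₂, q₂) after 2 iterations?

∇J = (4p³ - 4pq + 2p - 4, -2p² + 2q)
Step 1: at (3, -2), ∇J = (134, -22) → (3, -2) − 0.05·(134, -22) = (-3.7, -0.9)
Step 2: at (-3.7, -0.9), ∇J = (-227.332, -29.18) → (-3.7, -0.9) − 0.05·(-227.332, -29.18) = (7.6666, 0.559)

(7.6666, 0.559)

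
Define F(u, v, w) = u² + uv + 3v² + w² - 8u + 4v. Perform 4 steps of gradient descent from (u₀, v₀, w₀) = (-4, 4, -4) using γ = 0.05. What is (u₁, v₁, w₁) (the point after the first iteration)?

(-3.4, 2.8, -3.6)

∇F = (2u + v - 8, u + 6v + 4, 2w)
Step 1: at (-4, 4, -4), ∇F = (-12, 24, -8) → (-4, 4, -4) − 0.05·(-12, 24, -8) = (-3.4, 2.8, -3.6)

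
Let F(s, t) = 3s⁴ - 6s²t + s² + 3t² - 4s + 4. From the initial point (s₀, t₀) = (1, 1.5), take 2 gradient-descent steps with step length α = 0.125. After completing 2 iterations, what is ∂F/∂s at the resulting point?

∇F = (12s³ - 12st + 2s - 4, -6s² + 6t)
Step 1: at (1, 1.5), ∇F = (-8, 3) → (1, 1.5) − 0.125·(-8, 3) = (2, 1.125)
Step 2: at (2, 1.125), ∇F = (69, -17.25) → (2, 1.125) − 0.125·(69, -17.25) = (-6.625, 3.28125)
∂F/∂s at (-6.625, 3.28125) = -3245.6953125

-3245.6953125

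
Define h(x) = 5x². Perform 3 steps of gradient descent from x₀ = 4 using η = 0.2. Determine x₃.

h′(x) = 10x
x₁ = 4 − 0.2·40 = -4
x₂ = -4 − 0.2·(-40) = 4
x₃ = 4 − 0.2·40 = -4

-4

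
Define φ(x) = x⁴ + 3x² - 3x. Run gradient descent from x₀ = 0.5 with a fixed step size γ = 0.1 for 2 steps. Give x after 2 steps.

0.44355

φ′(x) = 4x³ + 6x - 3
Step 1: φ′(0.5) = 0.5; x₁ = 0.5 − 0.1·0.5 = 0.45
Step 2: φ′(0.45) = 0.0645; x₂ = 0.45 − 0.1·0.0645 = 0.44355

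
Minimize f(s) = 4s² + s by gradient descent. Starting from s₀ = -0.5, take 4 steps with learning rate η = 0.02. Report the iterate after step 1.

-0.44

f′(s) = 8s + 1
s₁ = -0.5 − 0.02·(-3) = -0.44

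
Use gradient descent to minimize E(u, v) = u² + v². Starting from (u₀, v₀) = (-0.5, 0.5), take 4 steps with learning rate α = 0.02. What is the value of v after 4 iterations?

0.42467328

∇E = (2u, 2v)
Step 1: at (-0.5, 0.5), ∇E = (-1, 1) → (-0.5, 0.5) − 0.02·(-1, 1) = (-0.48, 0.48)
Step 2: at (-0.48, 0.48), ∇E = (-0.96, 0.96) → (-0.48, 0.48) − 0.02·(-0.96, 0.96) = (-0.4608, 0.4608)
Step 3: at (-0.4608, 0.4608), ∇E = (-0.9216, 0.9216) → (-0.4608, 0.4608) − 0.02·(-0.9216, 0.9216) = (-0.442368, 0.442368)
Step 4: at (-0.442368, 0.442368), ∇E = (-0.884736, 0.884736) → (-0.442368, 0.442368) − 0.02·(-0.884736, 0.884736) = (-0.42467328, 0.42467328)
v = 0.42467328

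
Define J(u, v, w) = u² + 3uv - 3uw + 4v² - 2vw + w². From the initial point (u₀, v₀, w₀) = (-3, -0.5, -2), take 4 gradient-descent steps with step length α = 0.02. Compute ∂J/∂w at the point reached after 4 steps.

4.05412944

∇J = (2u + 3v - 3w, 3u + 8v - 2w, -3u - 2v + 2w)
(u₁, v₁, w₁) = (-3, -0.5, -2) − 0.02·(-1.5, -9, 6) = (-2.97, -0.32, -2.12)
(u₂, v₂, w₂) = (-2.97, -0.32, -2.12) − 0.02·(-0.54, -7.23, 5.31) = (-2.9592, -0.1754, -2.2262)
(u₃, v₃, w₃) = (-2.9592, -0.1754, -2.2262) − 0.02·(0.234, -5.8284, 4.776) = (-2.96388, -0.058832, -2.32172)
(u₄, v₄, w₄) = (-2.96388, -0.058832, -2.32172) − 0.02·(0.860904, -4.718856, 4.365864) = (-2.98109808, 0.03554512, -2.40903728)
∂J/∂w at (-2.98109808, 0.03554512, -2.40903728) = 4.05412944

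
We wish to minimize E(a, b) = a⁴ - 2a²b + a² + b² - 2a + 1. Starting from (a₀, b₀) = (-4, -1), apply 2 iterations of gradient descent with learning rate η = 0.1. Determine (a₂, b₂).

(-5626.2032, 119.048)

∇E = (4a³ - 4ab + 2a - 2, -2a² + 2b)
Step 1: at (-4, -1), ∇E = (-282, -34) → (-4, -1) − 0.1·(-282, -34) = (24.2, 2.4)
Step 2: at (24.2, 2.4), ∇E = (56504.032, -1166.48) → (24.2, 2.4) − 0.1·(56504.032, -1166.48) = (-5626.2032, 119.048)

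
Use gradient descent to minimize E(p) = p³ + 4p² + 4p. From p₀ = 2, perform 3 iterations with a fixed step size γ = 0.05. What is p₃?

-0.1904384

E′(p) = 3p² + 8p + 4
Step 1: E′(2) = 32; p₁ = 2 − 0.05·32 = 0.4
Step 2: E′(0.4) = 7.68; p₂ = 0.4 − 0.05·7.68 = 0.016
Step 3: E′(0.016) = 4.128768; p₃ = 0.016 − 0.05·4.128768 = -0.1904384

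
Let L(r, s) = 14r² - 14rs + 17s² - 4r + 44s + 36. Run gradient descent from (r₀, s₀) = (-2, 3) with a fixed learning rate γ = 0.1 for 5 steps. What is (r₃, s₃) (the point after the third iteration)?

(120.832, -152.664)

∇L = (28r - 14s - 4, -14r + 34s + 44)
(r₁, s₁) = (-2, 3) − 0.1·(-102, 174) = (8.2, -14.4)
(r₂, s₂) = (8.2, -14.4) − 0.1·(427.2, -560.4) = (-34.52, 41.64)
(r₃, s₃) = (-34.52, 41.64) − 0.1·(-1553.52, 1943.04) = (120.832, -152.664)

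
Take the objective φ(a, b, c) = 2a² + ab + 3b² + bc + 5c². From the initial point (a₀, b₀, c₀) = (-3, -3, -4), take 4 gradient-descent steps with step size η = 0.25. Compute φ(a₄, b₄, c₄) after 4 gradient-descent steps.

4009.76934814453125

∇φ = (4a + b, a + 6b + c, b + 10c)
(a₁, b₁, c₁) = (-3, -3, -4) − 0.25·(-15, -25, -43) = (0.75, 3.25, 6.75)
(a₂, b₂, c₂) = (0.75, 3.25, 6.75) − 0.25·(6.25, 27, 70.75) = (-0.8125, -3.5, -10.9375)
(a₃, b₃, c₃) = (-0.8125, -3.5, -10.9375) − 0.25·(-6.75, -32.75, -112.875) = (0.875, 4.6875, 17.28125)
(a₄, b₄, c₄) = (0.875, 4.6875, 17.28125) − 0.25·(8.1875, 46.28125, 177.5) = (-1.171875, -6.8828125, -27.09375)
φ(-1.171875, -6.8828125, -27.09375) = 4009.76934814453125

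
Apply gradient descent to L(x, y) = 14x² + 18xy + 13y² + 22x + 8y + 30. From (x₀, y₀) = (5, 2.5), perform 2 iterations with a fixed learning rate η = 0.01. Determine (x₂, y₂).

(1.733, 0.0364)

∇L = (28x + 18y + 22, 18x + 26y + 8)
Step 1: at (5, 2.5), ∇L = (207, 163) → (5, 2.5) − 0.01·(207, 163) = (2.93, 0.87)
Step 2: at (2.93, 0.87), ∇L = (119.7, 83.36) → (2.93, 0.87) − 0.01·(119.7, 83.36) = (1.733, 0.0364)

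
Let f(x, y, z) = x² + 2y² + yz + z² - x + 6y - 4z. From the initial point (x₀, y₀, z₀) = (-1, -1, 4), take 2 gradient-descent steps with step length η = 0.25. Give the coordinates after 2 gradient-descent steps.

∇f = (2x - 1, 4y + z + 6, y + 2z - 4)
Step 1: at (-1, -1, 4), ∇f = (-3, 6, 3) → (-1, -1, 4) − 0.25·(-3, 6, 3) = (-0.25, -2.5, 3.25)
Step 2: at (-0.25, -2.5, 3.25), ∇f = (-1.5, -0.75, 0) → (-0.25, -2.5, 3.25) − 0.25·(-1.5, -0.75, 0) = (0.125, -2.3125, 3.25)

(0.125, -2.3125, 3.25)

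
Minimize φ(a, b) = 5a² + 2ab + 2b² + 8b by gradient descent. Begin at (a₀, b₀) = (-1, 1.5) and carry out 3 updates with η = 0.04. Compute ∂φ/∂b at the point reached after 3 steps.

∇φ = (10a + 2b, 2a + 4b + 8)
Step 1: at (-1, 1.5), ∇φ = (-7, 12) → (-1, 1.5) − 0.04·(-7, 12) = (-0.72, 1.02)
Step 2: at (-0.72, 1.02), ∇φ = (-5.16, 10.64) → (-0.72, 1.02) − 0.04·(-5.16, 10.64) = (-0.5136, 0.5944)
Step 3: at (-0.5136, 0.5944), ∇φ = (-3.9472, 9.3504) → (-0.5136, 0.5944) − 0.04·(-3.9472, 9.3504) = (-0.355712, 0.220384)
∂φ/∂b at (-0.355712, 0.220384) = 8.170112

8.170112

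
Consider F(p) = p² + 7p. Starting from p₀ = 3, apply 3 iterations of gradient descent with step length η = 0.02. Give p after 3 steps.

F′(p) = 2p + 7
Step 1: F′(3) = 13; p₁ = 3 − 0.02·13 = 2.74
Step 2: F′(2.74) = 12.48; p₂ = 2.74 − 0.02·12.48 = 2.4904
Step 3: F′(2.4904) = 11.9808; p₃ = 2.4904 − 0.02·11.9808 = 2.250784

2.250784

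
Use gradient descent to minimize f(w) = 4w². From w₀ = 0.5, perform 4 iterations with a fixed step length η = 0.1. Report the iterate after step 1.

f′(w) = 8w
Step 1: f′(0.5) = 4; w₁ = 0.5 − 0.1·4 = 0.1

0.1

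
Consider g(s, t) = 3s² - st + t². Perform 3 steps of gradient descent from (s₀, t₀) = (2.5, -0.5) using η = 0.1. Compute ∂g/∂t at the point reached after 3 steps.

∇g = (6s - t, -s + 2t)
(s₁, t₁) = (2.5, -0.5) − 0.1·(15.5, -3.5) = (0.95, -0.15)
(s₂, t₂) = (0.95, -0.15) − 0.1·(5.85, -1.25) = (0.365, -0.025)
(s₃, t₃) = (0.365, -0.025) − 0.1·(2.215, -0.415) = (0.1435, 0.0165)
∂g/∂t at (0.1435, 0.0165) = -0.1105

-0.1105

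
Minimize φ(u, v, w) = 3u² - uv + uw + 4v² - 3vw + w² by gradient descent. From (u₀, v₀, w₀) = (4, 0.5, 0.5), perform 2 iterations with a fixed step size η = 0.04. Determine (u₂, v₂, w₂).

∇φ = (6u - v + w, -u + 8v - 3w, u - 3v + 2w)
(u₁, v₁, w₁) = (4, 0.5, 0.5) − 0.04·(24, -1.5, 3.5) = (3.04, 0.56, 0.36)
(u₂, v₂, w₂) = (3.04, 0.56, 0.36) − 0.04·(18.04, 0.36, 2.08) = (2.3184, 0.5456, 0.2768)

(2.3184, 0.5456, 0.2768)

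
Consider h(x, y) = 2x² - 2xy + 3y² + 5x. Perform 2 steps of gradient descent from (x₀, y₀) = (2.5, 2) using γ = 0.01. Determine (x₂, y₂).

∇h = (4x - 2y + 5, -2x + 6y)
(x₁, y₁) = (2.5, 2) − 0.01·(11, 7) = (2.39, 1.93)
(x₂, y₂) = (2.39, 1.93) − 0.01·(10.7, 6.8) = (2.283, 1.862)

(2.283, 1.862)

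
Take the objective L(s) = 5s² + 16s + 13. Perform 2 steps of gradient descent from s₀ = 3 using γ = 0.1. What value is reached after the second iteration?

L′(s) = 10s + 16
Step 1: L′(3) = 46; s₁ = 3 − 0.1·46 = -1.6
Step 2: L′(-1.6) = 0; s₂ = -1.6 − 0.1·0 = -1.6

-1.6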